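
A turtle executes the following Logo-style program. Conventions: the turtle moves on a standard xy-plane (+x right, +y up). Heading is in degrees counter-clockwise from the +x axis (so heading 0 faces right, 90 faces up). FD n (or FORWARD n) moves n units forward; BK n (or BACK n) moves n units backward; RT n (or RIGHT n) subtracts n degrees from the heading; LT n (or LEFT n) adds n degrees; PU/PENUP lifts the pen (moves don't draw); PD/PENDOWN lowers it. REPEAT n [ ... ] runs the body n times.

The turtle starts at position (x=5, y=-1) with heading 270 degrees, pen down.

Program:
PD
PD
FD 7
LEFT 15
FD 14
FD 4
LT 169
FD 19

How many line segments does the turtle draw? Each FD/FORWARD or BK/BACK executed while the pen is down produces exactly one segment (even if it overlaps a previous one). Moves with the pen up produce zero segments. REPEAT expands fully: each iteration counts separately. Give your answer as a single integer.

Executing turtle program step by step:
Start: pos=(5,-1), heading=270, pen down
PD: pen down
PD: pen down
FD 7: (5,-1) -> (5,-8) [heading=270, draw]
LT 15: heading 270 -> 285
FD 14: (5,-8) -> (8.623,-21.523) [heading=285, draw]
FD 4: (8.623,-21.523) -> (9.659,-25.387) [heading=285, draw]
LT 169: heading 285 -> 94
FD 19: (9.659,-25.387) -> (8.333,-6.433) [heading=94, draw]
Final: pos=(8.333,-6.433), heading=94, 4 segment(s) drawn
Segments drawn: 4

Answer: 4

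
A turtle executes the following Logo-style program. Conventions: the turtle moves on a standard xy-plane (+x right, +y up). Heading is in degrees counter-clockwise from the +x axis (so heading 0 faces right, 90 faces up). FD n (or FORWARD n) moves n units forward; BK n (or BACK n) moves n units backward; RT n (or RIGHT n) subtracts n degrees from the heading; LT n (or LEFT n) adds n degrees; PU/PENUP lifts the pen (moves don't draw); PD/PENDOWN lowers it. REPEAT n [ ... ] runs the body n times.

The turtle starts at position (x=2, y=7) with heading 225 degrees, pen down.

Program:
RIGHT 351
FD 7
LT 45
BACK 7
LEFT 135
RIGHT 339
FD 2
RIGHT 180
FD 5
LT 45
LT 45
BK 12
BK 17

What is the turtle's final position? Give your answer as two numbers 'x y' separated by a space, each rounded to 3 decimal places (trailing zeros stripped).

Answer: -31.998 12.859

Derivation:
Executing turtle program step by step:
Start: pos=(2,7), heading=225, pen down
RT 351: heading 225 -> 234
FD 7: (2,7) -> (-2.114,1.337) [heading=234, draw]
LT 45: heading 234 -> 279
BK 7: (-2.114,1.337) -> (-3.21,8.251) [heading=279, draw]
LT 135: heading 279 -> 54
RT 339: heading 54 -> 75
FD 2: (-3.21,8.251) -> (-2.692,10.183) [heading=75, draw]
RT 180: heading 75 -> 255
FD 5: (-2.692,10.183) -> (-3.986,5.353) [heading=255, draw]
LT 45: heading 255 -> 300
LT 45: heading 300 -> 345
BK 12: (-3.986,5.353) -> (-15.577,8.459) [heading=345, draw]
BK 17: (-15.577,8.459) -> (-31.998,12.859) [heading=345, draw]
Final: pos=(-31.998,12.859), heading=345, 6 segment(s) drawn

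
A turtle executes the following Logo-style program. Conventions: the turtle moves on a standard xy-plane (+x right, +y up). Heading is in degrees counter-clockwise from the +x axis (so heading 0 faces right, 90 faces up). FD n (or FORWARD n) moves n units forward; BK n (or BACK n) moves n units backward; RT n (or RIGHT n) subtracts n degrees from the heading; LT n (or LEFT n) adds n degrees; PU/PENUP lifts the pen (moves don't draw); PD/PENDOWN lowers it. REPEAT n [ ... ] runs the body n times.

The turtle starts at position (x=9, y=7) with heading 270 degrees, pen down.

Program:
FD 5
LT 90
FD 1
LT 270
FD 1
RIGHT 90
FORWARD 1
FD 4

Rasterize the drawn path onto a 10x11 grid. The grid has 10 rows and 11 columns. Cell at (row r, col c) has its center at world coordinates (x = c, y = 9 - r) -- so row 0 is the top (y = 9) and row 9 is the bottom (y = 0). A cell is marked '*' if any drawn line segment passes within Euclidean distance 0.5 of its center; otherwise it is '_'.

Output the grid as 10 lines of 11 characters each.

Answer: ___________
___________
_________*_
_________*_
_________*_
_________*_
_________*_
_________**
_____******
___________

Derivation:
Segment 0: (9,7) -> (9,2)
Segment 1: (9,2) -> (10,2)
Segment 2: (10,2) -> (10,1)
Segment 3: (10,1) -> (9,1)
Segment 4: (9,1) -> (5,1)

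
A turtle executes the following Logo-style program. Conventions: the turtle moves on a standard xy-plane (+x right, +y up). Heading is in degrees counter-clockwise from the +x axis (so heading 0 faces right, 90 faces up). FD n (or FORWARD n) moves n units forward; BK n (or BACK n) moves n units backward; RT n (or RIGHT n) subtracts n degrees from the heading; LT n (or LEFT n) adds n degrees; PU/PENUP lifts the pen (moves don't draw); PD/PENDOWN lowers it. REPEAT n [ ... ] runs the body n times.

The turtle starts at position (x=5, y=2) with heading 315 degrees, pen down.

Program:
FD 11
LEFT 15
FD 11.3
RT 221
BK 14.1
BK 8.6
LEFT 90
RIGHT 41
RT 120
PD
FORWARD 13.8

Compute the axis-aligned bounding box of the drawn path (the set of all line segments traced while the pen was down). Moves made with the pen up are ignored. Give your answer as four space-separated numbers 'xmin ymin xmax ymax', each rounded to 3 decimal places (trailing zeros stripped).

Answer: 5 -32.891 40.829 2

Derivation:
Executing turtle program step by step:
Start: pos=(5,2), heading=315, pen down
FD 11: (5,2) -> (12.778,-5.778) [heading=315, draw]
LT 15: heading 315 -> 330
FD 11.3: (12.778,-5.778) -> (22.564,-11.428) [heading=330, draw]
RT 221: heading 330 -> 109
BK 14.1: (22.564,-11.428) -> (27.155,-24.76) [heading=109, draw]
BK 8.6: (27.155,-24.76) -> (29.955,-32.891) [heading=109, draw]
LT 90: heading 109 -> 199
RT 41: heading 199 -> 158
RT 120: heading 158 -> 38
PD: pen down
FD 13.8: (29.955,-32.891) -> (40.829,-24.395) [heading=38, draw]
Final: pos=(40.829,-24.395), heading=38, 5 segment(s) drawn

Segment endpoints: x in {5, 12.778, 22.564, 27.155, 29.955, 40.829}, y in {-32.891, -24.76, -24.395, -11.428, -5.778, 2}
xmin=5, ymin=-32.891, xmax=40.829, ymax=2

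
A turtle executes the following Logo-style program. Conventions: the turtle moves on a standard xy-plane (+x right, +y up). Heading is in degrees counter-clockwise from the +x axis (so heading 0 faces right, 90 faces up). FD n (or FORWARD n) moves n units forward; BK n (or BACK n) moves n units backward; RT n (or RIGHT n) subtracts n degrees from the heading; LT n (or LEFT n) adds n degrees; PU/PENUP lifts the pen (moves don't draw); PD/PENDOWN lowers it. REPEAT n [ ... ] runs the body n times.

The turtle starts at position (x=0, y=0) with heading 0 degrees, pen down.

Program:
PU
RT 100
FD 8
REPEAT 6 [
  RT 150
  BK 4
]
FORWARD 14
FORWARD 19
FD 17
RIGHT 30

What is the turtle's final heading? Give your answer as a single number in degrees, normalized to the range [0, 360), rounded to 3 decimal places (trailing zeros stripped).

Executing turtle program step by step:
Start: pos=(0,0), heading=0, pen down
PU: pen up
RT 100: heading 0 -> 260
FD 8: (0,0) -> (-1.389,-7.878) [heading=260, move]
REPEAT 6 [
  -- iteration 1/6 --
  RT 150: heading 260 -> 110
  BK 4: (-1.389,-7.878) -> (-0.021,-11.637) [heading=110, move]
  -- iteration 2/6 --
  RT 150: heading 110 -> 320
  BK 4: (-0.021,-11.637) -> (-3.085,-9.066) [heading=320, move]
  -- iteration 3/6 --
  RT 150: heading 320 -> 170
  BK 4: (-3.085,-9.066) -> (0.854,-9.761) [heading=170, move]
  -- iteration 4/6 --
  RT 150: heading 170 -> 20
  BK 4: (0.854,-9.761) -> (-2.905,-11.129) [heading=20, move]
  -- iteration 5/6 --
  RT 150: heading 20 -> 230
  BK 4: (-2.905,-11.129) -> (-0.334,-8.065) [heading=230, move]
  -- iteration 6/6 --
  RT 150: heading 230 -> 80
  BK 4: (-0.334,-8.065) -> (-1.028,-12.004) [heading=80, move]
]
FD 14: (-1.028,-12.004) -> (1.403,1.783) [heading=80, move]
FD 19: (1.403,1.783) -> (4.702,20.495) [heading=80, move]
FD 17: (4.702,20.495) -> (7.654,37.237) [heading=80, move]
RT 30: heading 80 -> 50
Final: pos=(7.654,37.237), heading=50, 0 segment(s) drawn

Answer: 50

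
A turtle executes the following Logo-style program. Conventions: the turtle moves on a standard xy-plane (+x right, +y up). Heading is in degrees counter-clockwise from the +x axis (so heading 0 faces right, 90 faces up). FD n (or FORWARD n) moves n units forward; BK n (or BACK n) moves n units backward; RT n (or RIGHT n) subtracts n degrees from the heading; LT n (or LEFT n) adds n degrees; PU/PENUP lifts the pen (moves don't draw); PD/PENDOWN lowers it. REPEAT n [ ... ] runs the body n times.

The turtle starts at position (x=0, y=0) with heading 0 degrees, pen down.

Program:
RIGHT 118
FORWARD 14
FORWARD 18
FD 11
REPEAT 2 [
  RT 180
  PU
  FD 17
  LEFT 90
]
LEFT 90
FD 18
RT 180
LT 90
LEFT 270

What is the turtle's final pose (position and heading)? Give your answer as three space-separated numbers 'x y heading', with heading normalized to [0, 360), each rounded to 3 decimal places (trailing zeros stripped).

Executing turtle program step by step:
Start: pos=(0,0), heading=0, pen down
RT 118: heading 0 -> 242
FD 14: (0,0) -> (-6.573,-12.361) [heading=242, draw]
FD 18: (-6.573,-12.361) -> (-15.023,-28.254) [heading=242, draw]
FD 11: (-15.023,-28.254) -> (-20.187,-37.967) [heading=242, draw]
REPEAT 2 [
  -- iteration 1/2 --
  RT 180: heading 242 -> 62
  PU: pen up
  FD 17: (-20.187,-37.967) -> (-12.206,-22.957) [heading=62, move]
  LT 90: heading 62 -> 152
  -- iteration 2/2 --
  RT 180: heading 152 -> 332
  PU: pen up
  FD 17: (-12.206,-22.957) -> (2.804,-30.938) [heading=332, move]
  LT 90: heading 332 -> 62
]
LT 90: heading 62 -> 152
FD 18: (2.804,-30.938) -> (-13.089,-22.487) [heading=152, move]
RT 180: heading 152 -> 332
LT 90: heading 332 -> 62
LT 270: heading 62 -> 332
Final: pos=(-13.089,-22.487), heading=332, 3 segment(s) drawn

Answer: -13.089 -22.487 332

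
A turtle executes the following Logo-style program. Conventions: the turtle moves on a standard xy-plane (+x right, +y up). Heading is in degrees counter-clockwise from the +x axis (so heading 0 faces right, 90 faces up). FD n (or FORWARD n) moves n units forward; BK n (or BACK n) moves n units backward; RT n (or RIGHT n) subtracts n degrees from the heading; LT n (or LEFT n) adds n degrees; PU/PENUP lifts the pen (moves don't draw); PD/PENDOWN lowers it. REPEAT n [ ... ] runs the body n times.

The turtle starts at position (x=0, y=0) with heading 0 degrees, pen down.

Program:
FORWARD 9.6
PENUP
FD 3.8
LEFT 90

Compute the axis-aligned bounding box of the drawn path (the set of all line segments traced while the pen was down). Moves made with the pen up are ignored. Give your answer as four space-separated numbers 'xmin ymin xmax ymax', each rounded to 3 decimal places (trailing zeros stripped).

Executing turtle program step by step:
Start: pos=(0,0), heading=0, pen down
FD 9.6: (0,0) -> (9.6,0) [heading=0, draw]
PU: pen up
FD 3.8: (9.6,0) -> (13.4,0) [heading=0, move]
LT 90: heading 0 -> 90
Final: pos=(13.4,0), heading=90, 1 segment(s) drawn

Segment endpoints: x in {0, 9.6}, y in {0}
xmin=0, ymin=0, xmax=9.6, ymax=0

Answer: 0 0 9.6 0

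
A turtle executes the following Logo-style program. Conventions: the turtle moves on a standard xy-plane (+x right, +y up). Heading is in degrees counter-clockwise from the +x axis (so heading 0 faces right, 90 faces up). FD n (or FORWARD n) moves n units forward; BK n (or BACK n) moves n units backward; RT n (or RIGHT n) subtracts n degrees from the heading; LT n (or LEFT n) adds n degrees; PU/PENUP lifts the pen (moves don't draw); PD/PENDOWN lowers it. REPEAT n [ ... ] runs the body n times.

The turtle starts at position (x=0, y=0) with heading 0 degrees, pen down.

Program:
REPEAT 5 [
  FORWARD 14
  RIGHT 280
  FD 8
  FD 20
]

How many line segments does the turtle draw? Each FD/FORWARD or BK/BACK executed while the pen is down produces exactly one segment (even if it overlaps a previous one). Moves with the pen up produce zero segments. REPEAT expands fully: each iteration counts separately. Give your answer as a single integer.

Executing turtle program step by step:
Start: pos=(0,0), heading=0, pen down
REPEAT 5 [
  -- iteration 1/5 --
  FD 14: (0,0) -> (14,0) [heading=0, draw]
  RT 280: heading 0 -> 80
  FD 8: (14,0) -> (15.389,7.878) [heading=80, draw]
  FD 20: (15.389,7.878) -> (18.862,27.575) [heading=80, draw]
  -- iteration 2/5 --
  FD 14: (18.862,27.575) -> (21.293,41.362) [heading=80, draw]
  RT 280: heading 80 -> 160
  FD 8: (21.293,41.362) -> (13.776,44.098) [heading=160, draw]
  FD 20: (13.776,44.098) -> (-5.018,50.938) [heading=160, draw]
  -- iteration 3/5 --
  FD 14: (-5.018,50.938) -> (-18.174,55.727) [heading=160, draw]
  RT 280: heading 160 -> 240
  FD 8: (-18.174,55.727) -> (-22.174,48.799) [heading=240, draw]
  FD 20: (-22.174,48.799) -> (-32.174,31.478) [heading=240, draw]
  -- iteration 4/5 --
  FD 14: (-32.174,31.478) -> (-39.174,19.354) [heading=240, draw]
  RT 280: heading 240 -> 320
  FD 8: (-39.174,19.354) -> (-33.046,14.211) [heading=320, draw]
  FD 20: (-33.046,14.211) -> (-17.725,1.356) [heading=320, draw]
  -- iteration 5/5 --
  FD 14: (-17.725,1.356) -> (-7,-7.643) [heading=320, draw]
  RT 280: heading 320 -> 40
  FD 8: (-7,-7.643) -> (-0.872,-2.501) [heading=40, draw]
  FD 20: (-0.872,-2.501) -> (14.449,10.355) [heading=40, draw]
]
Final: pos=(14.449,10.355), heading=40, 15 segment(s) drawn
Segments drawn: 15

Answer: 15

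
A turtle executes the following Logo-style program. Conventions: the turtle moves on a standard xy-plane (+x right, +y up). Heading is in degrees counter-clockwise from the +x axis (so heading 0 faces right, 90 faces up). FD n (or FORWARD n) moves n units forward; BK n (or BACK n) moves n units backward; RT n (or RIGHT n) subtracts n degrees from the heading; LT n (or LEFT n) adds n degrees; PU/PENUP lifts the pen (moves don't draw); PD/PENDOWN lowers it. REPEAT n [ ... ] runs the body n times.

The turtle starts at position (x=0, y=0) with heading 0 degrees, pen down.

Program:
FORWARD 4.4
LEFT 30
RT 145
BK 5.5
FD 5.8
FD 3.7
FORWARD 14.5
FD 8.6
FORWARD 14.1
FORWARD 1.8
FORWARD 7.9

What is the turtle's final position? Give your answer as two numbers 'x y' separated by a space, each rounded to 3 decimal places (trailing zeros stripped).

Answer: -17.111 -46.131

Derivation:
Executing turtle program step by step:
Start: pos=(0,0), heading=0, pen down
FD 4.4: (0,0) -> (4.4,0) [heading=0, draw]
LT 30: heading 0 -> 30
RT 145: heading 30 -> 245
BK 5.5: (4.4,0) -> (6.724,4.985) [heading=245, draw]
FD 5.8: (6.724,4.985) -> (4.273,-0.272) [heading=245, draw]
FD 3.7: (4.273,-0.272) -> (2.71,-3.625) [heading=245, draw]
FD 14.5: (2.71,-3.625) -> (-3.418,-16.767) [heading=245, draw]
FD 8.6: (-3.418,-16.767) -> (-7.053,-24.561) [heading=245, draw]
FD 14.1: (-7.053,-24.561) -> (-13.012,-37.34) [heading=245, draw]
FD 1.8: (-13.012,-37.34) -> (-13.773,-38.971) [heading=245, draw]
FD 7.9: (-13.773,-38.971) -> (-17.111,-46.131) [heading=245, draw]
Final: pos=(-17.111,-46.131), heading=245, 9 segment(s) drawn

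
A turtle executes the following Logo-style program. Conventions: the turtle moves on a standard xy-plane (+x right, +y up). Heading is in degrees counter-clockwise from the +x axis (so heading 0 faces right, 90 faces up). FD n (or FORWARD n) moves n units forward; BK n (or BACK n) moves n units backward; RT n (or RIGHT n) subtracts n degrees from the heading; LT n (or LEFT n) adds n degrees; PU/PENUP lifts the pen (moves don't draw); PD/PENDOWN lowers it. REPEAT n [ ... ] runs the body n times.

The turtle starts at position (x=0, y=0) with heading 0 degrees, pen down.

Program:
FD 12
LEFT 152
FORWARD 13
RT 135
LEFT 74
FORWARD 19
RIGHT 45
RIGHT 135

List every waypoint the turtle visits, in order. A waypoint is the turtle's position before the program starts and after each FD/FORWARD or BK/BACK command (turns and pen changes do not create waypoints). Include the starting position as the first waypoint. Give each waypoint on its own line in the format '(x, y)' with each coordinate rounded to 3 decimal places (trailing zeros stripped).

Answer: (0, 0)
(12, 0)
(0.522, 6.103)
(0.19, 25.1)

Derivation:
Executing turtle program step by step:
Start: pos=(0,0), heading=0, pen down
FD 12: (0,0) -> (12,0) [heading=0, draw]
LT 152: heading 0 -> 152
FD 13: (12,0) -> (0.522,6.103) [heading=152, draw]
RT 135: heading 152 -> 17
LT 74: heading 17 -> 91
FD 19: (0.522,6.103) -> (0.19,25.1) [heading=91, draw]
RT 45: heading 91 -> 46
RT 135: heading 46 -> 271
Final: pos=(0.19,25.1), heading=271, 3 segment(s) drawn
Waypoints (4 total):
(0, 0)
(12, 0)
(0.522, 6.103)
(0.19, 25.1)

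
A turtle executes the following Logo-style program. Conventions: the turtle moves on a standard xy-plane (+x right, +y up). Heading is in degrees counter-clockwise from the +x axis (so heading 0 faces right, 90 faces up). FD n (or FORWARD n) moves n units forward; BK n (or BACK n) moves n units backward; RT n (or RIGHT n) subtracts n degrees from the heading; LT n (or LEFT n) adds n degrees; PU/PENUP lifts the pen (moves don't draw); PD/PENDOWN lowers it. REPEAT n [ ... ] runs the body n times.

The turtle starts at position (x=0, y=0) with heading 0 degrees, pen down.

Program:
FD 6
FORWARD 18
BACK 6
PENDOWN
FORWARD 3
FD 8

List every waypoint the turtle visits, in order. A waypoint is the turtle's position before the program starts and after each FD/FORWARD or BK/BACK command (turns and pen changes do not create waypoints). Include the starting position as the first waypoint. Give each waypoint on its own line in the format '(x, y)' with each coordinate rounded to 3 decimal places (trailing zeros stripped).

Answer: (0, 0)
(6, 0)
(24, 0)
(18, 0)
(21, 0)
(29, 0)

Derivation:
Executing turtle program step by step:
Start: pos=(0,0), heading=0, pen down
FD 6: (0,0) -> (6,0) [heading=0, draw]
FD 18: (6,0) -> (24,0) [heading=0, draw]
BK 6: (24,0) -> (18,0) [heading=0, draw]
PD: pen down
FD 3: (18,0) -> (21,0) [heading=0, draw]
FD 8: (21,0) -> (29,0) [heading=0, draw]
Final: pos=(29,0), heading=0, 5 segment(s) drawn
Waypoints (6 total):
(0, 0)
(6, 0)
(24, 0)
(18, 0)
(21, 0)
(29, 0)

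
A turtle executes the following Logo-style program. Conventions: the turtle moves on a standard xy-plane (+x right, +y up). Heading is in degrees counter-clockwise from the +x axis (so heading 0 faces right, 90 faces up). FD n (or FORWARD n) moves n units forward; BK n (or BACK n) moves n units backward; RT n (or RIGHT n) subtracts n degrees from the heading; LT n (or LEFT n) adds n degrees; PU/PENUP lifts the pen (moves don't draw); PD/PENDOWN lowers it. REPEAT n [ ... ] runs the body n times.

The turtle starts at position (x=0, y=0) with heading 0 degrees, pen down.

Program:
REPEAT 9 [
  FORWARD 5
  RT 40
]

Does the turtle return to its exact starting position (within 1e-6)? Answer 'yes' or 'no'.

Answer: yes

Derivation:
Executing turtle program step by step:
Start: pos=(0,0), heading=0, pen down
REPEAT 9 [
  -- iteration 1/9 --
  FD 5: (0,0) -> (5,0) [heading=0, draw]
  RT 40: heading 0 -> 320
  -- iteration 2/9 --
  FD 5: (5,0) -> (8.83,-3.214) [heading=320, draw]
  RT 40: heading 320 -> 280
  -- iteration 3/9 --
  FD 5: (8.83,-3.214) -> (9.698,-8.138) [heading=280, draw]
  RT 40: heading 280 -> 240
  -- iteration 4/9 --
  FD 5: (9.698,-8.138) -> (7.198,-12.468) [heading=240, draw]
  RT 40: heading 240 -> 200
  -- iteration 5/9 --
  FD 5: (7.198,-12.468) -> (2.5,-14.178) [heading=200, draw]
  RT 40: heading 200 -> 160
  -- iteration 6/9 --
  FD 5: (2.5,-14.178) -> (-2.198,-12.468) [heading=160, draw]
  RT 40: heading 160 -> 120
  -- iteration 7/9 --
  FD 5: (-2.198,-12.468) -> (-4.698,-8.138) [heading=120, draw]
  RT 40: heading 120 -> 80
  -- iteration 8/9 --
  FD 5: (-4.698,-8.138) -> (-3.83,-3.214) [heading=80, draw]
  RT 40: heading 80 -> 40
  -- iteration 9/9 --
  FD 5: (-3.83,-3.214) -> (0,0) [heading=40, draw]
  RT 40: heading 40 -> 0
]
Final: pos=(0,0), heading=0, 9 segment(s) drawn

Start position: (0, 0)
Final position: (0, 0)
Distance = 0; < 1e-6 -> CLOSED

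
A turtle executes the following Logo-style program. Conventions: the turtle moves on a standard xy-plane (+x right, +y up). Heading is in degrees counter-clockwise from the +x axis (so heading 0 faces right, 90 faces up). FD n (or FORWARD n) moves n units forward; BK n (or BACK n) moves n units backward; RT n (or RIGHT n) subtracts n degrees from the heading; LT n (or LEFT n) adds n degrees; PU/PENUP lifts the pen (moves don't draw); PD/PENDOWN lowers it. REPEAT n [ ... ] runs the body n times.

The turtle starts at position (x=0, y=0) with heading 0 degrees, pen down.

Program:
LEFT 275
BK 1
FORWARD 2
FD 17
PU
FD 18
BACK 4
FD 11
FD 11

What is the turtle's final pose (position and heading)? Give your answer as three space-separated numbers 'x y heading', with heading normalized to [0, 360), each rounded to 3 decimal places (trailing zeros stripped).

Answer: 4.706 -53.795 275

Derivation:
Executing turtle program step by step:
Start: pos=(0,0), heading=0, pen down
LT 275: heading 0 -> 275
BK 1: (0,0) -> (-0.087,0.996) [heading=275, draw]
FD 2: (-0.087,0.996) -> (0.087,-0.996) [heading=275, draw]
FD 17: (0.087,-0.996) -> (1.569,-17.932) [heading=275, draw]
PU: pen up
FD 18: (1.569,-17.932) -> (3.138,-35.863) [heading=275, move]
BK 4: (3.138,-35.863) -> (2.789,-31.878) [heading=275, move]
FD 11: (2.789,-31.878) -> (3.748,-42.836) [heading=275, move]
FD 11: (3.748,-42.836) -> (4.706,-53.795) [heading=275, move]
Final: pos=(4.706,-53.795), heading=275, 3 segment(s) drawn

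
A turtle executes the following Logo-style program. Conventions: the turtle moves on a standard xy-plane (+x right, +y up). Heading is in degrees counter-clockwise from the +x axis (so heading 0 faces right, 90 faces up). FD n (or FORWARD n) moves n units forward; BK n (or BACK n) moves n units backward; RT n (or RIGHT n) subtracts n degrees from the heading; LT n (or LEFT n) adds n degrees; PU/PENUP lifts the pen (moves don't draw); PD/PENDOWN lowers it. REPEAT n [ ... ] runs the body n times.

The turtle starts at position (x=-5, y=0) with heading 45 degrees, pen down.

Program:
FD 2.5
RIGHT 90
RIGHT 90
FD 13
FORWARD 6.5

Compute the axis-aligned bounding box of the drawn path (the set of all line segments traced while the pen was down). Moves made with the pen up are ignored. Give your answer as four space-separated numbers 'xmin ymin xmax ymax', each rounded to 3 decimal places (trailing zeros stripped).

Answer: -17.021 -12.021 -3.232 1.768

Derivation:
Executing turtle program step by step:
Start: pos=(-5,0), heading=45, pen down
FD 2.5: (-5,0) -> (-3.232,1.768) [heading=45, draw]
RT 90: heading 45 -> 315
RT 90: heading 315 -> 225
FD 13: (-3.232,1.768) -> (-12.425,-7.425) [heading=225, draw]
FD 6.5: (-12.425,-7.425) -> (-17.021,-12.021) [heading=225, draw]
Final: pos=(-17.021,-12.021), heading=225, 3 segment(s) drawn

Segment endpoints: x in {-17.021, -12.425, -5, -3.232}, y in {-12.021, -7.425, 0, 1.768}
xmin=-17.021, ymin=-12.021, xmax=-3.232, ymax=1.768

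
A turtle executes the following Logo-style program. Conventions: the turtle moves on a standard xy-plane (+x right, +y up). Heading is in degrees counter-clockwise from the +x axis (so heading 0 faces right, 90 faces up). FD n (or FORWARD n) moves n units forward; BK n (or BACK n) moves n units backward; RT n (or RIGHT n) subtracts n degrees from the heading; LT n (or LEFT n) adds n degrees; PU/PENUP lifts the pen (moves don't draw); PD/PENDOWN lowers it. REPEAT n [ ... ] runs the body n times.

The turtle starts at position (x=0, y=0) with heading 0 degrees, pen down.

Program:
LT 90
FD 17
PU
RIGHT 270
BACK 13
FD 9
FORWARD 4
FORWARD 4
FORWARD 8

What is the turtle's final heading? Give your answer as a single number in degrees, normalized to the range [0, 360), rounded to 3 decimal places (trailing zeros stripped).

Executing turtle program step by step:
Start: pos=(0,0), heading=0, pen down
LT 90: heading 0 -> 90
FD 17: (0,0) -> (0,17) [heading=90, draw]
PU: pen up
RT 270: heading 90 -> 180
BK 13: (0,17) -> (13,17) [heading=180, move]
FD 9: (13,17) -> (4,17) [heading=180, move]
FD 4: (4,17) -> (0,17) [heading=180, move]
FD 4: (0,17) -> (-4,17) [heading=180, move]
FD 8: (-4,17) -> (-12,17) [heading=180, move]
Final: pos=(-12,17), heading=180, 1 segment(s) drawn

Answer: 180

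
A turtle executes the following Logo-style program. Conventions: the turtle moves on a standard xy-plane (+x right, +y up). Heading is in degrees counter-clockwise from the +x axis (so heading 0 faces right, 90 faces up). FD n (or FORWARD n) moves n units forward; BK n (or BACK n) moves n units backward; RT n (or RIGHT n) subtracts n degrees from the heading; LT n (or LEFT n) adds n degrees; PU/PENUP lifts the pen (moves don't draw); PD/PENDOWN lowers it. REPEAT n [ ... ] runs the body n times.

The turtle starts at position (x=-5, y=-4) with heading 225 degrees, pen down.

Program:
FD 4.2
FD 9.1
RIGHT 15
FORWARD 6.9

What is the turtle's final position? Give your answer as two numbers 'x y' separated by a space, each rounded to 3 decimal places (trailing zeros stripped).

Executing turtle program step by step:
Start: pos=(-5,-4), heading=225, pen down
FD 4.2: (-5,-4) -> (-7.97,-6.97) [heading=225, draw]
FD 9.1: (-7.97,-6.97) -> (-14.405,-13.405) [heading=225, draw]
RT 15: heading 225 -> 210
FD 6.9: (-14.405,-13.405) -> (-20.38,-16.855) [heading=210, draw]
Final: pos=(-20.38,-16.855), heading=210, 3 segment(s) drawn

Answer: -20.38 -16.855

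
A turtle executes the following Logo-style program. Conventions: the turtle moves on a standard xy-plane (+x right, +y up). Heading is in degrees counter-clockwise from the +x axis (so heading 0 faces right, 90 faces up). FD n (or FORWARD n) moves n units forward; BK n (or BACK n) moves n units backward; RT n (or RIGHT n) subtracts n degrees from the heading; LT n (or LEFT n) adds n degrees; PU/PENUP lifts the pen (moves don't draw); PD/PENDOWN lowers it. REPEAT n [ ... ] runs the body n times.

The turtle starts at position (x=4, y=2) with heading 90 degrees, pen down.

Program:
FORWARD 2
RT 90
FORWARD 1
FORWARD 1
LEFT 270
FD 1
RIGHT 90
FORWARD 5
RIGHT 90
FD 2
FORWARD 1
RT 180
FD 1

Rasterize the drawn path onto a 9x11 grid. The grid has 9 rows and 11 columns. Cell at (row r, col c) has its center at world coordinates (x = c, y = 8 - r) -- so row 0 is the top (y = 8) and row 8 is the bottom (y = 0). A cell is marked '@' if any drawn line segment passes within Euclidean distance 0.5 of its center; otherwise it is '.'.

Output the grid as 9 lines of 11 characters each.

Answer: ...........
...........
.@.........
.@.........
.@..@@@....
.@@@@@@....
....@......
...........
...........

Derivation:
Segment 0: (4,2) -> (4,4)
Segment 1: (4,4) -> (5,4)
Segment 2: (5,4) -> (6,4)
Segment 3: (6,4) -> (6,3)
Segment 4: (6,3) -> (1,3)
Segment 5: (1,3) -> (1,5)
Segment 6: (1,5) -> (1,6)
Segment 7: (1,6) -> (1,5)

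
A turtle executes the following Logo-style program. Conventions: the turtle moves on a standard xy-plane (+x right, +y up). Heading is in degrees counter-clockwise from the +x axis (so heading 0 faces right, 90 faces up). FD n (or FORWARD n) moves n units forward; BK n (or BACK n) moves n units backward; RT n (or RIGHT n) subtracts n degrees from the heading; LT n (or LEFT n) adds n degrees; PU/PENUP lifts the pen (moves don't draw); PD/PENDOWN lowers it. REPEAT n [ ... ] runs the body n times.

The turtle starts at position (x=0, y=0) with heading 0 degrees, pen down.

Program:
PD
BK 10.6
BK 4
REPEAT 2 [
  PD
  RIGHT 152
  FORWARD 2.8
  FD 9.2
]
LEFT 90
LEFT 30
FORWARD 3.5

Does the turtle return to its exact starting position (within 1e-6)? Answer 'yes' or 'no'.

Executing turtle program step by step:
Start: pos=(0,0), heading=0, pen down
PD: pen down
BK 10.6: (0,0) -> (-10.6,0) [heading=0, draw]
BK 4: (-10.6,0) -> (-14.6,0) [heading=0, draw]
REPEAT 2 [
  -- iteration 1/2 --
  PD: pen down
  RT 152: heading 0 -> 208
  FD 2.8: (-14.6,0) -> (-17.072,-1.315) [heading=208, draw]
  FD 9.2: (-17.072,-1.315) -> (-25.195,-5.634) [heading=208, draw]
  -- iteration 2/2 --
  PD: pen down
  RT 152: heading 208 -> 56
  FD 2.8: (-25.195,-5.634) -> (-23.63,-3.312) [heading=56, draw]
  FD 9.2: (-23.63,-3.312) -> (-18.485,4.315) [heading=56, draw]
]
LT 90: heading 56 -> 146
LT 30: heading 146 -> 176
FD 3.5: (-18.485,4.315) -> (-21.977,4.559) [heading=176, draw]
Final: pos=(-21.977,4.559), heading=176, 7 segment(s) drawn

Start position: (0, 0)
Final position: (-21.977, 4.559)
Distance = 22.444; >= 1e-6 -> NOT closed

Answer: no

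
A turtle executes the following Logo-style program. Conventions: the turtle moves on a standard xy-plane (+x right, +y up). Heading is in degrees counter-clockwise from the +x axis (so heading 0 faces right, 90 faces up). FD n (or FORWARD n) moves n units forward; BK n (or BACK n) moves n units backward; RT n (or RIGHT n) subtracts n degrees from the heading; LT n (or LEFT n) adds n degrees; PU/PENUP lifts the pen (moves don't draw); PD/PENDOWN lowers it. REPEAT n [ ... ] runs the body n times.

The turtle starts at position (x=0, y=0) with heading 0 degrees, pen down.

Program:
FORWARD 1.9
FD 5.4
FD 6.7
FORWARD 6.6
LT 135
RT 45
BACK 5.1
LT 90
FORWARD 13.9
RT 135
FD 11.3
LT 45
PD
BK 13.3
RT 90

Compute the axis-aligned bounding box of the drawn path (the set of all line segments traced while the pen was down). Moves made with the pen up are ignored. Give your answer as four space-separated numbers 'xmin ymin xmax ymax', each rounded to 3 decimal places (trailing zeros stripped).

Answer: 0 -10.41 20.6 2.89

Derivation:
Executing turtle program step by step:
Start: pos=(0,0), heading=0, pen down
FD 1.9: (0,0) -> (1.9,0) [heading=0, draw]
FD 5.4: (1.9,0) -> (7.3,0) [heading=0, draw]
FD 6.7: (7.3,0) -> (14,0) [heading=0, draw]
FD 6.6: (14,0) -> (20.6,0) [heading=0, draw]
LT 135: heading 0 -> 135
RT 45: heading 135 -> 90
BK 5.1: (20.6,0) -> (20.6,-5.1) [heading=90, draw]
LT 90: heading 90 -> 180
FD 13.9: (20.6,-5.1) -> (6.7,-5.1) [heading=180, draw]
RT 135: heading 180 -> 45
FD 11.3: (6.7,-5.1) -> (14.69,2.89) [heading=45, draw]
LT 45: heading 45 -> 90
PD: pen down
BK 13.3: (14.69,2.89) -> (14.69,-10.41) [heading=90, draw]
RT 90: heading 90 -> 0
Final: pos=(14.69,-10.41), heading=0, 8 segment(s) drawn

Segment endpoints: x in {0, 1.9, 6.7, 7.3, 14, 14.69, 20.6}, y in {-10.41, -5.1, -5.1, 0, 2.89}
xmin=0, ymin=-10.41, xmax=20.6, ymax=2.89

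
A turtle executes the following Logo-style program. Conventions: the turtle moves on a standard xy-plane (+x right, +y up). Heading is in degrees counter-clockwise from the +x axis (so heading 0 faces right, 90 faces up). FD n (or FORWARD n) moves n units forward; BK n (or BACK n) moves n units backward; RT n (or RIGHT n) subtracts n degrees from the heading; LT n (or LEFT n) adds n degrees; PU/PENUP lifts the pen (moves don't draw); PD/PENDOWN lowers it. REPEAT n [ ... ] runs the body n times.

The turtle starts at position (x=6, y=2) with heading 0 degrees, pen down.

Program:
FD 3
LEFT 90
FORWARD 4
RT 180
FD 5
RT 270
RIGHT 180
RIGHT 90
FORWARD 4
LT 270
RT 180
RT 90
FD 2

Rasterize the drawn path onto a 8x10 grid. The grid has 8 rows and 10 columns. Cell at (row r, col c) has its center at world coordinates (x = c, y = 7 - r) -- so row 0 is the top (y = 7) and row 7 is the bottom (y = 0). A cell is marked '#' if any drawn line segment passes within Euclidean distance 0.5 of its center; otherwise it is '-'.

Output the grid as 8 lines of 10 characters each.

Segment 0: (6,2) -> (9,2)
Segment 1: (9,2) -> (9,6)
Segment 2: (9,6) -> (9,1)
Segment 3: (9,1) -> (9,5)
Segment 4: (9,5) -> (9,7)

Answer: ---------#
---------#
---------#
---------#
---------#
------####
---------#
----------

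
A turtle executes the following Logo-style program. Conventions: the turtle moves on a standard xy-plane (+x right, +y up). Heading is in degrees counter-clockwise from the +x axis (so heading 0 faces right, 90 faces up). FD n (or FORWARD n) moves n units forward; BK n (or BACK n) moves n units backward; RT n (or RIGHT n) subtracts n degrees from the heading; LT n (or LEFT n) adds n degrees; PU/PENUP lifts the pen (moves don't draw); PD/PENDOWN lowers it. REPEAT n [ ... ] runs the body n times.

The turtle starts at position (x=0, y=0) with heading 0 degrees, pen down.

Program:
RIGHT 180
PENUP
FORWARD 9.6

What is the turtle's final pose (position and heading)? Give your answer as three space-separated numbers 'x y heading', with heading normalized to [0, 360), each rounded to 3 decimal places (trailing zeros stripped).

Executing turtle program step by step:
Start: pos=(0,0), heading=0, pen down
RT 180: heading 0 -> 180
PU: pen up
FD 9.6: (0,0) -> (-9.6,0) [heading=180, move]
Final: pos=(-9.6,0), heading=180, 0 segment(s) drawn

Answer: -9.6 0 180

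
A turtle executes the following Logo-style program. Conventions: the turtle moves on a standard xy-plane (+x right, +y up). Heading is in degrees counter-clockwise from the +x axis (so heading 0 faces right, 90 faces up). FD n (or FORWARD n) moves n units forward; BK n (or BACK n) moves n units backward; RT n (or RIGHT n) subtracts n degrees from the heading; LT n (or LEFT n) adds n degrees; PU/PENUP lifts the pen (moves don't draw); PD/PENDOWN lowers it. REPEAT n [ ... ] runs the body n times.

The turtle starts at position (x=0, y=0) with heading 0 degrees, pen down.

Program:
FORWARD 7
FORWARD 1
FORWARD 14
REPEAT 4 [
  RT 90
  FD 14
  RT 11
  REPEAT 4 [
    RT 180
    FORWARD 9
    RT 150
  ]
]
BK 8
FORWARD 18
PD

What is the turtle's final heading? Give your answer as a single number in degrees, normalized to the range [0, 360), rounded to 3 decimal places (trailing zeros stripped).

Answer: 76

Derivation:
Executing turtle program step by step:
Start: pos=(0,0), heading=0, pen down
FD 7: (0,0) -> (7,0) [heading=0, draw]
FD 1: (7,0) -> (8,0) [heading=0, draw]
FD 14: (8,0) -> (22,0) [heading=0, draw]
REPEAT 4 [
  -- iteration 1/4 --
  RT 90: heading 0 -> 270
  FD 14: (22,0) -> (22,-14) [heading=270, draw]
  RT 11: heading 270 -> 259
  REPEAT 4 [
    -- iteration 1/4 --
    RT 180: heading 259 -> 79
    FD 9: (22,-14) -> (23.717,-5.165) [heading=79, draw]
    RT 150: heading 79 -> 289
    -- iteration 2/4 --
    RT 180: heading 289 -> 109
    FD 9: (23.717,-5.165) -> (20.787,3.344) [heading=109, draw]
    RT 150: heading 109 -> 319
    -- iteration 3/4 --
    RT 180: heading 319 -> 139
    FD 9: (20.787,3.344) -> (13.995,9.249) [heading=139, draw]
    RT 150: heading 139 -> 349
    -- iteration 4/4 --
    RT 180: heading 349 -> 169
    FD 9: (13.995,9.249) -> (5.16,10.966) [heading=169, draw]
    RT 150: heading 169 -> 19
  ]
  -- iteration 2/4 --
  RT 90: heading 19 -> 289
  FD 14: (5.16,10.966) -> (9.718,-2.271) [heading=289, draw]
  RT 11: heading 289 -> 278
  REPEAT 4 [
    -- iteration 1/4 --
    RT 180: heading 278 -> 98
    FD 9: (9.718,-2.271) -> (8.466,6.641) [heading=98, draw]
    RT 150: heading 98 -> 308
    -- iteration 2/4 --
    RT 180: heading 308 -> 128
    FD 9: (8.466,6.641) -> (2.925,13.733) [heading=128, draw]
    RT 150: heading 128 -> 338
    -- iteration 3/4 --
    RT 180: heading 338 -> 158
    FD 9: (2.925,13.733) -> (-5.42,17.105) [heading=158, draw]
    RT 150: heading 158 -> 8
    -- iteration 4/4 --
    RT 180: heading 8 -> 188
    FD 9: (-5.42,17.105) -> (-14.332,15.852) [heading=188, draw]
    RT 150: heading 188 -> 38
  ]
  -- iteration 3/4 --
  RT 90: heading 38 -> 308
  FD 14: (-14.332,15.852) -> (-5.713,4.82) [heading=308, draw]
  RT 11: heading 308 -> 297
  REPEAT 4 [
    -- iteration 1/4 --
    RT 180: heading 297 -> 117
    FD 9: (-5.713,4.82) -> (-9.799,12.839) [heading=117, draw]
    RT 150: heading 117 -> 327
    -- iteration 2/4 --
    RT 180: heading 327 -> 147
    FD 9: (-9.799,12.839) -> (-17.347,17.741) [heading=147, draw]
    RT 150: heading 147 -> 357
    -- iteration 3/4 --
    RT 180: heading 357 -> 177
    FD 9: (-17.347,17.741) -> (-26.335,18.212) [heading=177, draw]
    RT 150: heading 177 -> 27
    -- iteration 4/4 --
    RT 180: heading 27 -> 207
    FD 9: (-26.335,18.212) -> (-34.354,14.126) [heading=207, draw]
    RT 150: heading 207 -> 57
  ]
  -- iteration 4/4 --
  RT 90: heading 57 -> 327
  FD 14: (-34.354,14.126) -> (-22.613,6.501) [heading=327, draw]
  RT 11: heading 327 -> 316
  REPEAT 4 [
    -- iteration 1/4 --
    RT 180: heading 316 -> 136
    FD 9: (-22.613,6.501) -> (-29.087,12.753) [heading=136, draw]
    RT 150: heading 136 -> 346
    -- iteration 2/4 --
    RT 180: heading 346 -> 166
    FD 9: (-29.087,12.753) -> (-37.819,14.93) [heading=166, draw]
    RT 150: heading 166 -> 16
    -- iteration 3/4 --
    RT 180: heading 16 -> 196
    FD 9: (-37.819,14.93) -> (-46.471,12.45) [heading=196, draw]
    RT 150: heading 196 -> 46
    -- iteration 4/4 --
    RT 180: heading 46 -> 226
    FD 9: (-46.471,12.45) -> (-52.723,5.976) [heading=226, draw]
    RT 150: heading 226 -> 76
  ]
]
BK 8: (-52.723,5.976) -> (-54.658,-1.787) [heading=76, draw]
FD 18: (-54.658,-1.787) -> (-50.303,15.678) [heading=76, draw]
PD: pen down
Final: pos=(-50.303,15.678), heading=76, 25 segment(s) drawn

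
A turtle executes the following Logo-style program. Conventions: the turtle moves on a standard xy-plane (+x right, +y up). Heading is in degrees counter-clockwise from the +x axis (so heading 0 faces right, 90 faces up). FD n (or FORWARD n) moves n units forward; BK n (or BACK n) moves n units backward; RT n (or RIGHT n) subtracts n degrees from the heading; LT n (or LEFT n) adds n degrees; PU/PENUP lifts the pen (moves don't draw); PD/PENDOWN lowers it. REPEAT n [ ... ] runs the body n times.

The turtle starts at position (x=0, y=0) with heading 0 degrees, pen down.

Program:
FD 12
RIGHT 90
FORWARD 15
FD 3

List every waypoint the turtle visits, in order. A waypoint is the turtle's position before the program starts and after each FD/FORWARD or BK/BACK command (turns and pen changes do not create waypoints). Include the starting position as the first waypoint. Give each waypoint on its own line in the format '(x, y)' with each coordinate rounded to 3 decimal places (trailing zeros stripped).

Answer: (0, 0)
(12, 0)
(12, -15)
(12, -18)

Derivation:
Executing turtle program step by step:
Start: pos=(0,0), heading=0, pen down
FD 12: (0,0) -> (12,0) [heading=0, draw]
RT 90: heading 0 -> 270
FD 15: (12,0) -> (12,-15) [heading=270, draw]
FD 3: (12,-15) -> (12,-18) [heading=270, draw]
Final: pos=(12,-18), heading=270, 3 segment(s) drawn
Waypoints (4 total):
(0, 0)
(12, 0)
(12, -15)
(12, -18)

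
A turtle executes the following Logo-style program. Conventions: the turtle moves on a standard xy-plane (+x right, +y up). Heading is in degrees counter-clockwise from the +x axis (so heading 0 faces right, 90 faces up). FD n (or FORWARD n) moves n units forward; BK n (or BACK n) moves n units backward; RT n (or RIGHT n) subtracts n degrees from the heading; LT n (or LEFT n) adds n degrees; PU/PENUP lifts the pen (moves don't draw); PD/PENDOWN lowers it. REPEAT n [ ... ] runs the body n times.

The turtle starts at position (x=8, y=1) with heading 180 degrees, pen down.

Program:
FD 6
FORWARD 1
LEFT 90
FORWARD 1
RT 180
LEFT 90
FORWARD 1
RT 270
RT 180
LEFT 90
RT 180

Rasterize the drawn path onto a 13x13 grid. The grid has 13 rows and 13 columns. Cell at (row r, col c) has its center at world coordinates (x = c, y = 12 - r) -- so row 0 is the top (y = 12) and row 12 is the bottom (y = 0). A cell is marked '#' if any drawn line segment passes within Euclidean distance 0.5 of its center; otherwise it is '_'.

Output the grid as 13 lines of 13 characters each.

Answer: _____________
_____________
_____________
_____________
_____________
_____________
_____________
_____________
_____________
_____________
_____________
_########____
##___________

Derivation:
Segment 0: (8,1) -> (2,1)
Segment 1: (2,1) -> (1,1)
Segment 2: (1,1) -> (1,0)
Segment 3: (1,0) -> (-0,0)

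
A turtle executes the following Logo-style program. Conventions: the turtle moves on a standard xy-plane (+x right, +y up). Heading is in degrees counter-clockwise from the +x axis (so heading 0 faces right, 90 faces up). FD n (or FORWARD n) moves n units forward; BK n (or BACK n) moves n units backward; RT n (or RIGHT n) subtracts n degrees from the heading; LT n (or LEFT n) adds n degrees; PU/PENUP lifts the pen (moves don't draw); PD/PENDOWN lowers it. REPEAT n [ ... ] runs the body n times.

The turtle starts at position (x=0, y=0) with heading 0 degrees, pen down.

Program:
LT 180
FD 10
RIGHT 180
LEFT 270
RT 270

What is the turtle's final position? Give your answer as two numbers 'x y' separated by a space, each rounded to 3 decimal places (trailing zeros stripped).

Executing turtle program step by step:
Start: pos=(0,0), heading=0, pen down
LT 180: heading 0 -> 180
FD 10: (0,0) -> (-10,0) [heading=180, draw]
RT 180: heading 180 -> 0
LT 270: heading 0 -> 270
RT 270: heading 270 -> 0
Final: pos=(-10,0), heading=0, 1 segment(s) drawn

Answer: -10 0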